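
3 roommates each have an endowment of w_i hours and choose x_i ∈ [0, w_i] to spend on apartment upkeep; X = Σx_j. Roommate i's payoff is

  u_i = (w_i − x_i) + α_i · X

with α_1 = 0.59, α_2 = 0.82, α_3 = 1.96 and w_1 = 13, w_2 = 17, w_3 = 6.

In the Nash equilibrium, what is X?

∂u_i/∂x_i = α_i − 1, so roommate i contributes w_i if α_i > 1, else 0.
α_i > 1 for i ∈ {3}; NE contributions (0, 0, 6), X = 6.

6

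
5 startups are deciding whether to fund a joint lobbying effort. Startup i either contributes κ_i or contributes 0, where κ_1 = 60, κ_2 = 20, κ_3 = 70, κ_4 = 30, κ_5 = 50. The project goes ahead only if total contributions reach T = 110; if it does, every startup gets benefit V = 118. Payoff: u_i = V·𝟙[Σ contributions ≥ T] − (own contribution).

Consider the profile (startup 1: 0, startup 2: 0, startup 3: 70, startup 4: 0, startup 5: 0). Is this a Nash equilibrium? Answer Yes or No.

No

Total = 70 < 110: not provided.
Startup 1 (pledges 0, payoff 0): pledging 60 → total 130, payoff 58. Profitable deviation.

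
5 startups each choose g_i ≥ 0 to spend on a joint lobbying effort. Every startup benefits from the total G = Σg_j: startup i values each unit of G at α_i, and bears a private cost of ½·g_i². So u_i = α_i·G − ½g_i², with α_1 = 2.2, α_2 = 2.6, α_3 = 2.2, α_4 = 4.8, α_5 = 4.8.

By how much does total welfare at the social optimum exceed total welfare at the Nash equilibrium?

444.6

Startup i's FOC: ∂u_i/∂g_i = α_i − g_i = 0, so g_i* = α_i.
NE contributions = (2.2, 2.6, 2.2, 4.8, 4.8); G = 16.6.
W^NE = (Σα)·G − ½Σα_i² = 16.6² − ½·62.52 = 244.3.
Planner sets g_i = Σα_j = 16.6 for every i, so G^SO = 5·16.6 = 83.
W^SO = (Σα)·G^SO − ½·5·(Σα)² = (5/2)·16.6² = 688.9.
Deadweight loss = W^SO − W^NE = 444.6.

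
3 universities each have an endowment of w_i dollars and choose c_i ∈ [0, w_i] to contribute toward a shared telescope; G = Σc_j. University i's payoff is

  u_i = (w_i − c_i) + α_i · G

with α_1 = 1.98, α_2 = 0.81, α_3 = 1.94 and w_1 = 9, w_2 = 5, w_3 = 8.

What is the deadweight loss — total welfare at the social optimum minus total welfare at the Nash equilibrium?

18.65

∂u_i/∂c_i = α_i − 1, so university i contributes w_i if α_i > 1, else 0.
α_i > 1 for i ∈ {1, 3}; NE contributions (9, 0, 8), G = 17.
W^NE = Σw_i − G^NE + (Σα_i)·G^NE = 22 + 3.73·17 = 85.41.
Planner: ∂(Σu_j)/∂c_i = Σα_j − 1 = 3.73 > 0, so everyone contributes w_i; G^SO = 22, W^SO = 22 + 3.73·22 = 104.06.
Deadweight loss = 18.65.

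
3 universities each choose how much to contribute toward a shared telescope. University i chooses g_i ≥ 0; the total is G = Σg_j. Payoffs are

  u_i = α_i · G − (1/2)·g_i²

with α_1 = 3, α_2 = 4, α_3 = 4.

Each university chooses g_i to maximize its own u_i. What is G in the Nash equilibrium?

11

University i's FOC: ∂u_i/∂g_i = α_i − g_i = 0, so g_i* = α_i.
NE contributions = (3, 4, 4); G = 11.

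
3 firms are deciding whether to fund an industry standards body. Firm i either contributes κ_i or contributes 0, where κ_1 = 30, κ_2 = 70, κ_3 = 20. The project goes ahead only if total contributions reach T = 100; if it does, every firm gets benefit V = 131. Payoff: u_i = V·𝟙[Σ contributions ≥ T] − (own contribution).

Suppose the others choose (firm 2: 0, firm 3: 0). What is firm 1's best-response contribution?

Others' total = 0. Even contributing 30 gives 30 < 100: no benefit either way.
Best response: 0.

0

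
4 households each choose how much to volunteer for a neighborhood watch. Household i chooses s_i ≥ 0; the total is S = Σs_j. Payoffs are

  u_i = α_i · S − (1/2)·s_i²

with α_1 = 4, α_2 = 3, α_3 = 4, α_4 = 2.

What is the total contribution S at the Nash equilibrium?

13

Household i's FOC: ∂u_i/∂s_i = α_i − s_i = 0, so s_i* = α_i.
NE contributions = (4, 3, 4, 2); S = 13.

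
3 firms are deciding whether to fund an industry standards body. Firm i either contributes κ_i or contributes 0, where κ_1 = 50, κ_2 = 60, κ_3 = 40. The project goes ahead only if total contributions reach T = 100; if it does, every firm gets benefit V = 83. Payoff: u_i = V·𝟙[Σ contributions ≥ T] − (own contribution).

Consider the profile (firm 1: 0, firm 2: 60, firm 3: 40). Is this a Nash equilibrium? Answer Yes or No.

Total = 100 ≥ 100: provided.
Firm 1 (pledges 0, payoff 83): pledging 50 → total 150, payoff 33. No gain.
Firm 2 (pledges 60, payoff 23): dropping to 0 → total 40, payoff 0. No gain.
Firm 3 (pledges 40, payoff 43): dropping to 0 → total 60, payoff 0. No gain.

Yes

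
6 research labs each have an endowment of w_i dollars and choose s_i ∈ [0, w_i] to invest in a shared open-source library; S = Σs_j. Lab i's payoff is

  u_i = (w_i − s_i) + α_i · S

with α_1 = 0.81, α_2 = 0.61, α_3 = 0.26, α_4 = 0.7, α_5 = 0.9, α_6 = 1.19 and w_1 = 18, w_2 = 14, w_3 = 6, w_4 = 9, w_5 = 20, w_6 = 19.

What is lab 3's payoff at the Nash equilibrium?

∂u_i/∂s_i = α_i − 1, so lab i contributes w_i if α_i > 1, else 0.
α_i > 1 for i ∈ {6}; NE contributions (0, 0, 0, 0, 0, 19), S = 19.
u_3 = (6 − 0) + 0.26·19 = 10.94.

10.94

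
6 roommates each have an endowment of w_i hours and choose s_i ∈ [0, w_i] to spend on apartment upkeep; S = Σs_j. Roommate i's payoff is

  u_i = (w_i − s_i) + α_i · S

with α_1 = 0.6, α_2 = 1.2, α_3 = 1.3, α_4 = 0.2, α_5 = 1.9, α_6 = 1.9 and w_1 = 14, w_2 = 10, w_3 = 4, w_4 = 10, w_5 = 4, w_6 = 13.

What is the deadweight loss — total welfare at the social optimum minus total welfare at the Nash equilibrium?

146.4

∂u_i/∂s_i = α_i − 1, so roommate i contributes w_i if α_i > 1, else 0.
α_i > 1 for i ∈ {2, 3, 5, 6}; NE contributions (0, 10, 4, 0, 4, 13), S = 31.
W^NE = Σw_i − S^NE + (Σα_i)·S^NE = 55 + 6.1·31 = 244.1.
Planner: ∂(Σu_j)/∂s_i = Σα_j − 1 = 6.1 > 0, so everyone contributes w_i; S^SO = 55, W^SO = 55 + 6.1·55 = 390.5.
Deadweight loss = 146.4.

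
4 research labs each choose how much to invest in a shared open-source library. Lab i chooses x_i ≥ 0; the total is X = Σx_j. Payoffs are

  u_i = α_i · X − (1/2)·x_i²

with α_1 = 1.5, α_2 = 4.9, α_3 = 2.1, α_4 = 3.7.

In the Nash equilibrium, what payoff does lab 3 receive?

23.415

Lab i's FOC: ∂u_i/∂x_i = α_i − x_i = 0, so x_i* = α_i.
NE contributions = (1.5, 4.9, 2.1, 3.7); X = 12.2.
u_3 = α_3·X − ½·(x_3)² = 2.1·12.2 − ½·2.1² = 23.415.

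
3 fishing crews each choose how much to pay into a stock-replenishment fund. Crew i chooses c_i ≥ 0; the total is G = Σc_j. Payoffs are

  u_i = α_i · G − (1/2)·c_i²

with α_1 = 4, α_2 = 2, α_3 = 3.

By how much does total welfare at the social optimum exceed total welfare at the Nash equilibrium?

Crew i's FOC: ∂u_i/∂c_i = α_i − c_i = 0, so c_i* = α_i.
NE contributions = (4, 2, 3); G = 9.
W^NE = (Σα)·G − ½Σα_i² = 9² − ½·29 = 66.5.
Planner sets c_i = Σα_j = 9 for every i, so G^SO = 3·9 = 27.
W^SO = (Σα)·G^SO − ½·3·(Σα)² = (3/2)·9² = 121.5.
Deadweight loss = W^SO − W^NE = 55.

55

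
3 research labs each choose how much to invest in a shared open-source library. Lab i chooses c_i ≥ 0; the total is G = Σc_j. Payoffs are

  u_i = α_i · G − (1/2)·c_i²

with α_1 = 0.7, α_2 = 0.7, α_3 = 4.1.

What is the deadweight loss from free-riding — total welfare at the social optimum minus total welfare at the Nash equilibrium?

24.02

Lab i's FOC: ∂u_i/∂c_i = α_i − c_i = 0, so c_i* = α_i.
NE contributions = (0.7, 0.7, 4.1); G = 5.5.
W^NE = (Σα)·G − ½Σα_i² = 5.5² − ½·17.79 = 21.355.
Planner sets c_i = Σα_j = 5.5 for every i, so G^SO = 3·5.5 = 16.5.
W^SO = (Σα)·G^SO − ½·3·(Σα)² = (3/2)·5.5² = 45.375.
Deadweight loss = W^SO − W^NE = 24.02.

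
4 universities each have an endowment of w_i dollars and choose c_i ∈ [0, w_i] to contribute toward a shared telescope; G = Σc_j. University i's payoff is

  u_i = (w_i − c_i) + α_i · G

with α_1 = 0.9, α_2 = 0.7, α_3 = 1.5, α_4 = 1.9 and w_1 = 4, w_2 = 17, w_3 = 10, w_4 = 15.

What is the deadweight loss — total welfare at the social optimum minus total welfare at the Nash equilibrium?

∂u_i/∂c_i = α_i − 1, so university i contributes w_i if α_i > 1, else 0.
α_i > 1 for i ∈ {3, 4}; NE contributions (0, 0, 10, 15), G = 25.
W^NE = Σw_i − G^NE + (Σα_i)·G^NE = 46 + 4·25 = 146.
Planner: ∂(Σu_j)/∂c_i = Σα_j − 1 = 4 > 0, so everyone contributes w_i; G^SO = 46, W^SO = 46 + 4·46 = 230.
Deadweight loss = 84.

84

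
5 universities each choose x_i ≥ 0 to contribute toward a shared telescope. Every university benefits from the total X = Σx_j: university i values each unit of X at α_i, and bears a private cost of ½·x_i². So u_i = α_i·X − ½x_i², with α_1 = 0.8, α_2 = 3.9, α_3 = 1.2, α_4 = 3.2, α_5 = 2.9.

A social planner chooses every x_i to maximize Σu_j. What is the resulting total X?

Planner FOC: ∂(Σu_j)/∂x_i = (Σα_j) − x_i = 0, so x_i^SO = Σα_j = 12 for every i; X^SO = 60.

60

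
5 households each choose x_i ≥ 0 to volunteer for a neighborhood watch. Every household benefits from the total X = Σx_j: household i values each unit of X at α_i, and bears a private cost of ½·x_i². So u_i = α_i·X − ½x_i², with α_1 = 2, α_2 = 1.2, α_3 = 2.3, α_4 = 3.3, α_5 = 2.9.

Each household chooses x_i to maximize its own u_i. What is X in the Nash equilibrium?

Household i's FOC: ∂u_i/∂x_i = α_i − x_i = 0, so x_i* = α_i.
NE contributions = (2, 1.2, 2.3, 3.3, 2.9); X = 11.7.

11.7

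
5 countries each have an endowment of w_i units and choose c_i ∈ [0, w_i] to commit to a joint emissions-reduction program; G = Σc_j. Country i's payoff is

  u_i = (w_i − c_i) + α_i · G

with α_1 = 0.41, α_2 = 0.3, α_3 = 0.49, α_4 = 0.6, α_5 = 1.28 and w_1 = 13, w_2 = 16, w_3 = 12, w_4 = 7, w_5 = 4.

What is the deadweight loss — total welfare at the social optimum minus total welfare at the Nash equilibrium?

∂u_i/∂c_i = α_i − 1, so country i contributes w_i if α_i > 1, else 0.
α_i > 1 for i ∈ {5}; NE contributions (0, 0, 0, 0, 4), G = 4.
W^NE = Σw_i − G^NE + (Σα_i)·G^NE = 52 + 2.08·4 = 60.32.
Planner: ∂(Σu_j)/∂c_i = Σα_j − 1 = 2.08 > 0, so everyone contributes w_i; G^SO = 52, W^SO = 52 + 2.08·52 = 160.16.
Deadweight loss = 99.84.

99.84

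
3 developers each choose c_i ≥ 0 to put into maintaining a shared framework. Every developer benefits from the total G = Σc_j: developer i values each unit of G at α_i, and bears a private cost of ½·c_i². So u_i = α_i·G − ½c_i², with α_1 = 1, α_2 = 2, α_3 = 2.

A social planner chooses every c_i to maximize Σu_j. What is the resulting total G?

15

Planner FOC: ∂(Σu_j)/∂c_i = (Σα_j) − c_i = 0, so c_i^SO = Σα_j = 5 for every i; G^SO = 15.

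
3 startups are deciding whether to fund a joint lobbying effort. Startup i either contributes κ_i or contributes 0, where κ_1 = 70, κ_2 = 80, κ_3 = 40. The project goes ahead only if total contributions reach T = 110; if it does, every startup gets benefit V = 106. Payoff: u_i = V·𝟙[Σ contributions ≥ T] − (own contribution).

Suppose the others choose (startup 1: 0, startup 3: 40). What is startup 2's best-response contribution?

80

Others' total = 40. Contributing 80 brings total to 120 ≥ 110: gain V − κ_2 = 26.
Best response: 80.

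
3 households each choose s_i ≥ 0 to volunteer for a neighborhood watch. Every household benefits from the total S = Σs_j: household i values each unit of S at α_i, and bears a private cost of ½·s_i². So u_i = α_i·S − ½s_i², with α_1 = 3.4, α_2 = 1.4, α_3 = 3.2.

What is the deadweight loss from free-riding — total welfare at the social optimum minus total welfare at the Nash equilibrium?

Household i's FOC: ∂u_i/∂s_i = α_i − s_i = 0, so s_i* = α_i.
NE contributions = (3.4, 1.4, 3.2); S = 8.
W^NE = (Σα)·S − ½Σα_i² = 8² − ½·23.76 = 52.12.
Planner sets s_i = Σα_j = 8 for every i, so S^SO = 3·8 = 24.
W^SO = (Σα)·S^SO − ½·3·(Σα)² = (3/2)·8² = 96.
Deadweight loss = W^SO − W^NE = 43.88.

43.88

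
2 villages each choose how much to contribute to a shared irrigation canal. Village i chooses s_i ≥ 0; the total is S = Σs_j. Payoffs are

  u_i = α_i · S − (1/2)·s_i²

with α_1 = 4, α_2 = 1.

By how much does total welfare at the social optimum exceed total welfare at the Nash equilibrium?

8.5

Village i's FOC: ∂u_i/∂s_i = α_i − s_i = 0, so s_i* = α_i.
NE contributions = (4, 1); S = 5.
W^NE = (Σα)·S − ½Σα_i² = 5² − ½·17 = 16.5.
Planner sets s_i = Σα_j = 5 for every i, so S^SO = 2·5 = 10.
W^SO = (Σα)·S^SO − ½·2·(Σα)² = (2/2)·5² = 25.
Deadweight loss = W^SO − W^NE = 8.5.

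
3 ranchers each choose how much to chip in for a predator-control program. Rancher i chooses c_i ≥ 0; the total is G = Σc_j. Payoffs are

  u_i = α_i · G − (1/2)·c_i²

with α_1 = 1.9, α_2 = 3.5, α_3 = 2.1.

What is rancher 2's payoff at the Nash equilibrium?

Rancher i's FOC: ∂u_i/∂c_i = α_i − c_i = 0, so c_i* = α_i.
NE contributions = (1.9, 3.5, 2.1); G = 7.5.
u_2 = α_2·G − ½·(c_2)² = 3.5·7.5 − ½·3.5² = 20.125.

20.125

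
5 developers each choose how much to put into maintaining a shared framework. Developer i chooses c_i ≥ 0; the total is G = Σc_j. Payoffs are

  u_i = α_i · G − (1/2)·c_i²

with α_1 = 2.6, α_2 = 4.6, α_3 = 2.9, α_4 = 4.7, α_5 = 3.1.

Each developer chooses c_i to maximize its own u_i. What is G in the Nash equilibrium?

17.9

Developer i's FOC: ∂u_i/∂c_i = α_i − c_i = 0, so c_i* = α_i.
NE contributions = (2.6, 4.6, 2.9, 4.7, 3.1); G = 17.9.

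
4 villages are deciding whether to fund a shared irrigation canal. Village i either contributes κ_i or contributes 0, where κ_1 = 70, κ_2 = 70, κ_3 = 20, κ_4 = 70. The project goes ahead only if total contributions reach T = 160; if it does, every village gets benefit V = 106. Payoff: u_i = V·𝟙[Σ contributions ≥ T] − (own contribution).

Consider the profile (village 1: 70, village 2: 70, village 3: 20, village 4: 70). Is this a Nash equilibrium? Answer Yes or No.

Total = 230 ≥ 160: provided.
Village 1 (pledges 70, payoff 36): dropping to 0 → total 160, payoff 106. Profitable deviation.

No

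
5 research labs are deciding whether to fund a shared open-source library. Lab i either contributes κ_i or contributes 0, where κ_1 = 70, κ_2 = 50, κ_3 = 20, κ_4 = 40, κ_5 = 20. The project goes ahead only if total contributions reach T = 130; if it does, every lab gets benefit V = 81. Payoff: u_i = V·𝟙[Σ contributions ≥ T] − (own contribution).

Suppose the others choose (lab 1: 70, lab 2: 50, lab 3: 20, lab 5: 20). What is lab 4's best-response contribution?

0

Others' total = 160 ≥ 130; contributing adds cost 40 for no extra benefit.
Best response: 0.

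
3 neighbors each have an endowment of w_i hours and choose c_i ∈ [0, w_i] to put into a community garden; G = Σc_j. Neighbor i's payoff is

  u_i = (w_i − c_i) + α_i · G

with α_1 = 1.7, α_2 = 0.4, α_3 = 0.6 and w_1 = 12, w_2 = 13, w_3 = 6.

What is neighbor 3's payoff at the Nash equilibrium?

13.2

∂u_i/∂c_i = α_i − 1, so neighbor i contributes w_i if α_i > 1, else 0.
α_i > 1 for i ∈ {1}; NE contributions (12, 0, 0), G = 12.
u_3 = (6 − 0) + 0.6·12 = 13.2.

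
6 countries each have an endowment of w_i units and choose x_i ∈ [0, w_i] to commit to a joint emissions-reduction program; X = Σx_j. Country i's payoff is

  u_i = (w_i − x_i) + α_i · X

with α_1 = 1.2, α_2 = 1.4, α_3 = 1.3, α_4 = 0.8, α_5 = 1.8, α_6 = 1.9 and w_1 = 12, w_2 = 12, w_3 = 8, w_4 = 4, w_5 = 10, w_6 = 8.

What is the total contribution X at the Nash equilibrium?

50

∂u_i/∂x_i = α_i − 1, so country i contributes w_i if α_i > 1, else 0.
α_i > 1 for i ∈ {1, 2, 3, 5, 6}; NE contributions (12, 12, 8, 0, 10, 8), X = 50.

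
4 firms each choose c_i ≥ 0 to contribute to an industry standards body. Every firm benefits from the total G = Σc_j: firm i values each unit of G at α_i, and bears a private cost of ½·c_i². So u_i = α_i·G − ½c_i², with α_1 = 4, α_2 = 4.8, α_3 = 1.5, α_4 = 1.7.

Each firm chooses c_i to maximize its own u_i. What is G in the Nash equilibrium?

Firm i's FOC: ∂u_i/∂c_i = α_i − c_i = 0, so c_i* = α_i.
NE contributions = (4, 4.8, 1.5, 1.7); G = 12.

12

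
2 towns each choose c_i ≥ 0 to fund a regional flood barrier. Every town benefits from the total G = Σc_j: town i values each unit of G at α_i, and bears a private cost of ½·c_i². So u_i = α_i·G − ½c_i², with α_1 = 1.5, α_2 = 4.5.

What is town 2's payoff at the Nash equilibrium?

16.875

Town i's FOC: ∂u_i/∂c_i = α_i − c_i = 0, so c_i* = α_i.
NE contributions = (1.5, 4.5); G = 6.
u_2 = α_2·G − ½·(c_2)² = 4.5·6 − ½·4.5² = 16.875.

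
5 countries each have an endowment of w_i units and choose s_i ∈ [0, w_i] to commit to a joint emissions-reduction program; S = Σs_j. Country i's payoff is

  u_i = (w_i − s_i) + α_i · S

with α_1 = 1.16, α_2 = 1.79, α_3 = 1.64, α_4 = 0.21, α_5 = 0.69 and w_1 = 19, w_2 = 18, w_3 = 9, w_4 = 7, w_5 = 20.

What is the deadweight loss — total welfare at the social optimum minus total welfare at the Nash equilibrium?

121.23

∂u_i/∂s_i = α_i − 1, so country i contributes w_i if α_i > 1, else 0.
α_i > 1 for i ∈ {1, 2, 3}; NE contributions (19, 18, 9, 0, 0), S = 46.
W^NE = Σw_i − S^NE + (Σα_i)·S^NE = 73 + 4.49·46 = 279.54.
Planner: ∂(Σu_j)/∂s_i = Σα_j − 1 = 4.49 > 0, so everyone contributes w_i; S^SO = 73, W^SO = 73 + 4.49·73 = 400.77.
Deadweight loss = 121.23.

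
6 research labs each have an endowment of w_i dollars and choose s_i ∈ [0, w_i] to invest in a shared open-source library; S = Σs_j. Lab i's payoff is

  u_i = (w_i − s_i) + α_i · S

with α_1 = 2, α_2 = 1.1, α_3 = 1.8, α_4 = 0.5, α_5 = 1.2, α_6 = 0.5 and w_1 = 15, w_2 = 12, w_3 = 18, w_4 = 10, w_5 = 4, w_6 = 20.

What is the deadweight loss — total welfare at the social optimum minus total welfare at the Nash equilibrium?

∂u_i/∂s_i = α_i − 1, so lab i contributes w_i if α_i > 1, else 0.
α_i > 1 for i ∈ {1, 2, 3, 5}; NE contributions (15, 12, 18, 0, 4, 0), S = 49.
W^NE = Σw_i − S^NE + (Σα_i)·S^NE = 79 + 6.1·49 = 377.9.
Planner: ∂(Σu_j)/∂s_i = Σα_j − 1 = 6.1 > 0, so everyone contributes w_i; S^SO = 79, W^SO = 79 + 6.1·79 = 560.9.
Deadweight loss = 183.

183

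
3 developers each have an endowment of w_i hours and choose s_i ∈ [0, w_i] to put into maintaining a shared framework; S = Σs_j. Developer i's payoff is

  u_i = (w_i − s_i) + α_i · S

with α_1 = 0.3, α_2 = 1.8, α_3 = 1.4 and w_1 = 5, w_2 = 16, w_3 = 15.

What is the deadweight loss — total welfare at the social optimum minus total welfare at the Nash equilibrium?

12.5

∂u_i/∂s_i = α_i − 1, so developer i contributes w_i if α_i > 1, else 0.
α_i > 1 for i ∈ {2, 3}; NE contributions (0, 16, 15), S = 31.
W^NE = Σw_i − S^NE + (Σα_i)·S^NE = 36 + 2.5·31 = 113.5.
Planner: ∂(Σu_j)/∂s_i = Σα_j − 1 = 2.5 > 0, so everyone contributes w_i; S^SO = 36, W^SO = 36 + 2.5·36 = 126.
Deadweight loss = 12.5.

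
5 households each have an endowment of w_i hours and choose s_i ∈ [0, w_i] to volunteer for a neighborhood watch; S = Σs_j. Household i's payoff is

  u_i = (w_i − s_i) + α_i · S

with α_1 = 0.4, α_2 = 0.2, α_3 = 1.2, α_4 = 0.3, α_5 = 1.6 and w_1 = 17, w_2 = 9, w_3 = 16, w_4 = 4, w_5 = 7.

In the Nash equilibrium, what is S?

∂u_i/∂s_i = α_i − 1, so household i contributes w_i if α_i > 1, else 0.
α_i > 1 for i ∈ {3, 5}; NE contributions (0, 0, 16, 0, 7), S = 23.

23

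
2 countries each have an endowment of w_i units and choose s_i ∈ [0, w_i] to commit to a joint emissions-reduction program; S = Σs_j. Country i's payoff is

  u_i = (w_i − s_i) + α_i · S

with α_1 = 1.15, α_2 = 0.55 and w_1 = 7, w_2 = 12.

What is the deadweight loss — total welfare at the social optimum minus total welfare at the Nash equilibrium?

∂u_i/∂s_i = α_i − 1, so country i contributes w_i if α_i > 1, else 0.
α_i > 1 for i ∈ {1}; NE contributions (7, 0), S = 7.
W^NE = Σw_i − S^NE + (Σα_i)·S^NE = 19 + 0.7·7 = 23.9.
Planner: ∂(Σu_j)/∂s_i = Σα_j − 1 = 0.7 > 0, so everyone contributes w_i; S^SO = 19, W^SO = 19 + 0.7·19 = 32.3.
Deadweight loss = 8.4.

8.4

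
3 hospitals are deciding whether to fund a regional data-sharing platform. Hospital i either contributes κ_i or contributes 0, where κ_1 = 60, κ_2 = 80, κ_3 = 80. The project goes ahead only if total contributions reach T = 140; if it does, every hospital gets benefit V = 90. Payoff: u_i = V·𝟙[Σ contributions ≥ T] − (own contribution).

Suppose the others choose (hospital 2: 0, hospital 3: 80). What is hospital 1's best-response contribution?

60

Others' total = 80. Contributing 60 brings total to 140 ≥ 140: gain V − κ_1 = 30.
Best response: 60.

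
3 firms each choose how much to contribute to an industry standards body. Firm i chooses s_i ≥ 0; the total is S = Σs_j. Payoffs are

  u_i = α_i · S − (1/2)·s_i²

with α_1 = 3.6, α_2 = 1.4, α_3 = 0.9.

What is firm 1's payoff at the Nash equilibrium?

Firm i's FOC: ∂u_i/∂s_i = α_i − s_i = 0, so s_i* = α_i.
NE contributions = (3.6, 1.4, 0.9); S = 5.9.
u_1 = α_1·S − ½·(s_1)² = 3.6·5.9 − ½·3.6² = 14.76.

14.76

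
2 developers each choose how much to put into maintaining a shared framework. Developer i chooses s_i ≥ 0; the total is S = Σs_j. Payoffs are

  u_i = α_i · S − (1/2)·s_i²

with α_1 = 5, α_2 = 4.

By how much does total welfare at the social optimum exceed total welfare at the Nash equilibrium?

Developer i's FOC: ∂u_i/∂s_i = α_i − s_i = 0, so s_i* = α_i.
NE contributions = (5, 4); S = 9.
W^NE = (Σα)·S − ½Σα_i² = 9² − ½·41 = 60.5.
Planner sets s_i = Σα_j = 9 for every i, so S^SO = 2·9 = 18.
W^SO = (Σα)·S^SO − ½·2·(Σα)² = (2/2)·9² = 81.
Deadweight loss = W^SO − W^NE = 20.5.

20.5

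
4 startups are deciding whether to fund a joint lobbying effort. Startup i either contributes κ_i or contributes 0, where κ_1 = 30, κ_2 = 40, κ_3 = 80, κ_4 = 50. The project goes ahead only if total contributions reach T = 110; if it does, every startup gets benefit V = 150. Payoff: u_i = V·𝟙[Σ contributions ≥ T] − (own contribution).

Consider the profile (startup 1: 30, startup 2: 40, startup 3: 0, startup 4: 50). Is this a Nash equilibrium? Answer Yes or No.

Total = 120 ≥ 110: provided.
Startup 1 (pledges 30, payoff 120): dropping to 0 → total 90, payoff 0. No gain.
Startup 2 (pledges 40, payoff 110): dropping to 0 → total 80, payoff 0. No gain.
Startup 3 (pledges 0, payoff 150): pledging 80 → total 200, payoff 70. No gain.
Startup 4 (pledges 50, payoff 100): dropping to 0 → total 70, payoff 0. No gain.

Yes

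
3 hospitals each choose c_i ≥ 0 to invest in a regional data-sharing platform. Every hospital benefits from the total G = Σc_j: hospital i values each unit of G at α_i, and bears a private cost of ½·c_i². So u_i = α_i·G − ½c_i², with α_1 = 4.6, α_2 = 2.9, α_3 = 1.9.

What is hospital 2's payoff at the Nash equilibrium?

Hospital i's FOC: ∂u_i/∂c_i = α_i − c_i = 0, so c_i* = α_i.
NE contributions = (4.6, 2.9, 1.9); G = 9.4.
u_2 = α_2·G − ½·(c_2)² = 2.9·9.4 − ½·2.9² = 23.055.

23.055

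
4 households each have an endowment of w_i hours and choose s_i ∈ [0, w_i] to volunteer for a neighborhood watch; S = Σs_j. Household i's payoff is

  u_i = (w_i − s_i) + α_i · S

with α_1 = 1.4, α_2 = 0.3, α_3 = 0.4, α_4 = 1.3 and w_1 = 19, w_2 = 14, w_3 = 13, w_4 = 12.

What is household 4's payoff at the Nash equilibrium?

∂u_i/∂s_i = α_i − 1, so household i contributes w_i if α_i > 1, else 0.
α_i > 1 for i ∈ {1, 4}; NE contributions (19, 0, 0, 12), S = 31.
u_4 = (12 − 12) + 1.3·31 = 40.3.

40.3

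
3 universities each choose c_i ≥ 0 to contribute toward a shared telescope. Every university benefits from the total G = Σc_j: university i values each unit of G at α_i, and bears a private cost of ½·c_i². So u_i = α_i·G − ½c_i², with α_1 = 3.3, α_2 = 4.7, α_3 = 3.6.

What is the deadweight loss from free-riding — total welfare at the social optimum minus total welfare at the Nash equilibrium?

90.25

University i's FOC: ∂u_i/∂c_i = α_i − c_i = 0, so c_i* = α_i.
NE contributions = (3.3, 4.7, 3.6); G = 11.6.
W^NE = (Σα)·G − ½Σα_i² = 11.6² − ½·45.94 = 111.59.
Planner sets c_i = Σα_j = 11.6 for every i, so G^SO = 3·11.6 = 34.8.
W^SO = (Σα)·G^SO − ½·3·(Σα)² = (3/2)·11.6² = 201.84.
Deadweight loss = W^SO − W^NE = 90.25.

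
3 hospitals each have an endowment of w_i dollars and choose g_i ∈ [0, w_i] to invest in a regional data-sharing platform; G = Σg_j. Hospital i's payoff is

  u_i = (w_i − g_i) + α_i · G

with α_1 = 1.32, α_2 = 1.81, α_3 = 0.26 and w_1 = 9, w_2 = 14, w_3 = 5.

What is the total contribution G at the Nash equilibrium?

∂u_i/∂g_i = α_i − 1, so hospital i contributes w_i if α_i > 1, else 0.
α_i > 1 for i ∈ {1, 2}; NE contributions (9, 14, 0), G = 23.

23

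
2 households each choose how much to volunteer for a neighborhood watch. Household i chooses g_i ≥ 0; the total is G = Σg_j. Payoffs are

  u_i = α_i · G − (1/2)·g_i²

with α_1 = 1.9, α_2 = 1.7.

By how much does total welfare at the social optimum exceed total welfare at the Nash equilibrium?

Household i's FOC: ∂u_i/∂g_i = α_i − g_i = 0, so g_i* = α_i.
NE contributions = (1.9, 1.7); G = 3.6.
W^NE = (Σα)·G − ½Σα_i² = 3.6² − ½·6.5 = 9.71.
Planner sets g_i = Σα_j = 3.6 for every i, so G^SO = 2·3.6 = 7.2.
W^SO = (Σα)·G^SO − ½·2·(Σα)² = (2/2)·3.6² = 12.96.
Deadweight loss = W^SO − W^NE = 3.25.

3.25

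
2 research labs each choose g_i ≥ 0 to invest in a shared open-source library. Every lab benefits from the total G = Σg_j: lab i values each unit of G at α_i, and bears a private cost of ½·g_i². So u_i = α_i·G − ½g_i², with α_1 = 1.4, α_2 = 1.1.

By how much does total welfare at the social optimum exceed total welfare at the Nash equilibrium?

1.585

Lab i's FOC: ∂u_i/∂g_i = α_i − g_i = 0, so g_i* = α_i.
NE contributions = (1.4, 1.1); G = 2.5.
W^NE = (Σα)·G − ½Σα_i² = 2.5² − ½·3.17 = 4.665.
Planner sets g_i = Σα_j = 2.5 for every i, so G^SO = 2·2.5 = 5.
W^SO = (Σα)·G^SO − ½·2·(Σα)² = (2/2)·2.5² = 6.25.
Deadweight loss = W^SO − W^NE = 1.585.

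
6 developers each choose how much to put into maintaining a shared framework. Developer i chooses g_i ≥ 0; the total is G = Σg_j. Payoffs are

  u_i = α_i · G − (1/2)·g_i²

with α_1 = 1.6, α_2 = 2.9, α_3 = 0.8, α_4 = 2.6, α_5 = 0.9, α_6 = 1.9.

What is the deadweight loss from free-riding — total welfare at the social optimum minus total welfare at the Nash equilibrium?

240.375

Developer i's FOC: ∂u_i/∂g_i = α_i − g_i = 0, so g_i* = α_i.
NE contributions = (1.6, 2.9, 0.8, 2.6, 0.9, 1.9); G = 10.7.
W^NE = (Σα)·G − ½Σα_i² = 10.7² − ½·22.79 = 103.095.
Planner sets g_i = Σα_j = 10.7 for every i, so G^SO = 6·10.7 = 64.2.
W^SO = (Σα)·G^SO − ½·6·(Σα)² = (6/2)·10.7² = 343.47.
Deadweight loss = W^SO − W^NE = 240.375.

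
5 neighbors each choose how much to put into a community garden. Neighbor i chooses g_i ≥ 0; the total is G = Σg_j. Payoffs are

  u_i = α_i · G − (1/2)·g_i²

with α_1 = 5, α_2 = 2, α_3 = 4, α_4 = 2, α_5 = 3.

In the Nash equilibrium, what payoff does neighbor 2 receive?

Neighbor i's FOC: ∂u_i/∂g_i = α_i − g_i = 0, so g_i* = α_i.
NE contributions = (5, 2, 4, 2, 3); G = 16.
u_2 = α_2·G − ½·(g_2)² = 2·16 − ½·2² = 30.

30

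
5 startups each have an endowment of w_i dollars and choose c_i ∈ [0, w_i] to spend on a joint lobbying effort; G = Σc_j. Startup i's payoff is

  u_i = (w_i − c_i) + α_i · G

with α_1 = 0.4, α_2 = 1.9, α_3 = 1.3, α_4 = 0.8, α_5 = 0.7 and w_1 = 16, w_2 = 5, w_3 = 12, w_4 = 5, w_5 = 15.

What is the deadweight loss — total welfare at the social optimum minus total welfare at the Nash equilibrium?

∂u_i/∂c_i = α_i − 1, so startup i contributes w_i if α_i > 1, else 0.
α_i > 1 for i ∈ {2, 3}; NE contributions (0, 5, 12, 0, 0), G = 17.
W^NE = Σw_i − G^NE + (Σα_i)·G^NE = 53 + 4.1·17 = 122.7.
Planner: ∂(Σu_j)/∂c_i = Σα_j − 1 = 4.1 > 0, so everyone contributes w_i; G^SO = 53, W^SO = 53 + 4.1·53 = 270.3.
Deadweight loss = 147.6.

147.6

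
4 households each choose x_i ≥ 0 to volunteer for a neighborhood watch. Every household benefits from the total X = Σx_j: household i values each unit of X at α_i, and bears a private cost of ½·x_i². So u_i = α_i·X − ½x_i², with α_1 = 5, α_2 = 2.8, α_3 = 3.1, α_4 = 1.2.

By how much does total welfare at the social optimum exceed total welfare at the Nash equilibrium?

168.355

Household i's FOC: ∂u_i/∂x_i = α_i − x_i = 0, so x_i* = α_i.
NE contributions = (5, 2.8, 3.1, 1.2); X = 12.1.
W^NE = (Σα)·X − ½Σα_i² = 12.1² − ½·43.89 = 124.465.
Planner sets x_i = Σα_j = 12.1 for every i, so X^SO = 4·12.1 = 48.4.
W^SO = (Σα)·X^SO − ½·4·(Σα)² = (4/2)·12.1² = 292.82.
Deadweight loss = W^SO − W^NE = 168.355.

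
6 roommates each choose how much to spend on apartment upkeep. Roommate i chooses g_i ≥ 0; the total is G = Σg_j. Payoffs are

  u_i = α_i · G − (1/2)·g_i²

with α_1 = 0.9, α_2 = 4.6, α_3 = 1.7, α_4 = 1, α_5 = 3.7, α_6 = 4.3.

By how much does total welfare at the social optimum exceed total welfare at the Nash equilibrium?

Roommate i's FOC: ∂u_i/∂g_i = α_i − g_i = 0, so g_i* = α_i.
NE contributions = (0.9, 4.6, 1.7, 1, 3.7, 4.3); G = 16.2.
W^NE = (Σα)·G − ½Σα_i² = 16.2² − ½·58.04 = 233.42.
Planner sets g_i = Σα_j = 16.2 for every i, so G^SO = 6·16.2 = 97.2.
W^SO = (Σα)·G^SO − ½·6·(Σα)² = (6/2)·16.2² = 787.32.
Deadweight loss = W^SO − W^NE = 553.9.

553.9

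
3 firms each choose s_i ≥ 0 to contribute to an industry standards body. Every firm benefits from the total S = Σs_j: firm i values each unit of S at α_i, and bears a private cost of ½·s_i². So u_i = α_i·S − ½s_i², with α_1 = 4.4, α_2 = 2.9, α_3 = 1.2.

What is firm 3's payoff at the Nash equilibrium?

Firm i's FOC: ∂u_i/∂s_i = α_i − s_i = 0, so s_i* = α_i.
NE contributions = (4.4, 2.9, 1.2); S = 8.5.
u_3 = α_3·S − ½·(s_3)² = 1.2·8.5 − ½·1.2² = 9.48.

9.48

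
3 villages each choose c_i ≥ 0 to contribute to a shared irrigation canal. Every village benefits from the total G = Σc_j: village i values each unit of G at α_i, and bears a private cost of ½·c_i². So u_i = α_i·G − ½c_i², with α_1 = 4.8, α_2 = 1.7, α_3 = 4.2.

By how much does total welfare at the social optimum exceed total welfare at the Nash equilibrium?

79.03

Village i's FOC: ∂u_i/∂c_i = α_i − c_i = 0, so c_i* = α_i.
NE contributions = (4.8, 1.7, 4.2); G = 10.7.
W^NE = (Σα)·G − ½Σα_i² = 10.7² − ½·43.57 = 92.705.
Planner sets c_i = Σα_j = 10.7 for every i, so G^SO = 3·10.7 = 32.1.
W^SO = (Σα)·G^SO − ½·3·(Σα)² = (3/2)·10.7² = 171.735.
Deadweight loss = W^SO − W^NE = 79.03.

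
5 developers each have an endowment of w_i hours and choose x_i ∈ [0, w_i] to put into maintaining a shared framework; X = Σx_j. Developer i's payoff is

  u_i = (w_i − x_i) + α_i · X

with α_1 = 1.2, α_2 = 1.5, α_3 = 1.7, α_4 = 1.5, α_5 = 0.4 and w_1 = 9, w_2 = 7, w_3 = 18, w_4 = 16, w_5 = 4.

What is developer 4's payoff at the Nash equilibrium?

75

∂u_i/∂x_i = α_i − 1, so developer i contributes w_i if α_i > 1, else 0.
α_i > 1 for i ∈ {1, 2, 3, 4}; NE contributions (9, 7, 18, 16, 0), X = 50.
u_4 = (16 − 16) + 1.5·50 = 75.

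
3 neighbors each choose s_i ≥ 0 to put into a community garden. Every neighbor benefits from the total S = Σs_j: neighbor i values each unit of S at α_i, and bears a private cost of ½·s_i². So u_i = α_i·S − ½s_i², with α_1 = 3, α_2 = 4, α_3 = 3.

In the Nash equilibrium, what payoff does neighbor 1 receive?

Neighbor i's FOC: ∂u_i/∂s_i = α_i − s_i = 0, so s_i* = α_i.
NE contributions = (3, 4, 3); S = 10.
u_1 = α_1·S − ½·(s_1)² = 3·10 − ½·3² = 25.5.

25.5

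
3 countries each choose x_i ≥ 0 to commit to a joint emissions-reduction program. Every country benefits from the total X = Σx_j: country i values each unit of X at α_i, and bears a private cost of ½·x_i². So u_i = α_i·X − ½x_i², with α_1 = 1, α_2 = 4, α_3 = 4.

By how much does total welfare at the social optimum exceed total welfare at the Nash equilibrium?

Country i's FOC: ∂u_i/∂x_i = α_i − x_i = 0, so x_i* = α_i.
NE contributions = (1, 4, 4); X = 9.
W^NE = (Σα)·X − ½Σα_i² = 9² − ½·33 = 64.5.
Planner sets x_i = Σα_j = 9 for every i, so X^SO = 3·9 = 27.
W^SO = (Σα)·X^SO − ½·3·(Σα)² = (3/2)·9² = 121.5.
Deadweight loss = W^SO − W^NE = 57.

57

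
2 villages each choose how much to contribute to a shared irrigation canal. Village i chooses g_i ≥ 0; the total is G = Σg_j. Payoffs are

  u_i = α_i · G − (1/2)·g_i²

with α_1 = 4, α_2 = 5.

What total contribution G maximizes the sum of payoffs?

Planner FOC: ∂(Σu_j)/∂g_i = (Σα_j) − g_i = 0, so g_i^SO = Σα_j = 9 for every i; G^SO = 18.

18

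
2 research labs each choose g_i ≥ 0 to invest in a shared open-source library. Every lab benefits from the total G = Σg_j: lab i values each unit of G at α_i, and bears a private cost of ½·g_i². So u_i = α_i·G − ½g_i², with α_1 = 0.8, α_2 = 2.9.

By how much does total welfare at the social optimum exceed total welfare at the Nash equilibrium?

4.525

Lab i's FOC: ∂u_i/∂g_i = α_i − g_i = 0, so g_i* = α_i.
NE contributions = (0.8, 2.9); G = 3.7.
W^NE = (Σα)·G − ½Σα_i² = 3.7² − ½·9.05 = 9.165.
Planner sets g_i = Σα_j = 3.7 for every i, so G^SO = 2·3.7 = 7.4.
W^SO = (Σα)·G^SO − ½·2·(Σα)² = (2/2)·3.7² = 13.69.
Deadweight loss = W^SO − W^NE = 4.525.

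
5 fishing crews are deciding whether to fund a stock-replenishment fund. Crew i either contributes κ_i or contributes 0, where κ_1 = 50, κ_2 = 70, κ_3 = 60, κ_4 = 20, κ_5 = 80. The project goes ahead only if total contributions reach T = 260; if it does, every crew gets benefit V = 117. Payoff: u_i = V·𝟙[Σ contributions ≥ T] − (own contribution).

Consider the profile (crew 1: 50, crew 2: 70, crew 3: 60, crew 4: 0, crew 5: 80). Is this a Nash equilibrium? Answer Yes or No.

Yes

Total = 260 ≥ 260: provided.
Crew 1 (pledges 50, payoff 67): dropping to 0 → total 210, payoff 0. No gain.
Crew 2 (pledges 70, payoff 47): dropping to 0 → total 190, payoff 0. No gain.
Crew 3 (pledges 60, payoff 57): dropping to 0 → total 200, payoff 0. No gain.
Crew 4 (pledges 0, payoff 117): pledging 20 → total 280, payoff 97. No gain.
Crew 5 (pledges 80, payoff 37): dropping to 0 → total 180, payoff 0. No gain.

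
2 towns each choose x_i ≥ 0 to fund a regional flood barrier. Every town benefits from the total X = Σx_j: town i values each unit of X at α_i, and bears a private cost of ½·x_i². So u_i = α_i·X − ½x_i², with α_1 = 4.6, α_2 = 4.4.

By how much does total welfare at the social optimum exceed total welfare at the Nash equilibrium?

Town i's FOC: ∂u_i/∂x_i = α_i − x_i = 0, so x_i* = α_i.
NE contributions = (4.6, 4.4); X = 9.
W^NE = (Σα)·X − ½Σα_i² = 9² − ½·40.52 = 60.74.
Planner sets x_i = Σα_j = 9 for every i, so X^SO = 2·9 = 18.
W^SO = (Σα)·X^SO − ½·2·(Σα)² = (2/2)·9² = 81.
Deadweight loss = W^SO − W^NE = 20.26.

20.26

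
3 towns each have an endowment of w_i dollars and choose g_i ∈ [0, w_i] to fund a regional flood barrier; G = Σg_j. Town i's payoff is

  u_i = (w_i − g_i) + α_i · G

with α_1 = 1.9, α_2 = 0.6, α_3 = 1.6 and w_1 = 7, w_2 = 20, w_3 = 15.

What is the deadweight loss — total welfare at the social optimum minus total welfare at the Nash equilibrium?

62

∂u_i/∂g_i = α_i − 1, so town i contributes w_i if α_i > 1, else 0.
α_i > 1 for i ∈ {1, 3}; NE contributions (7, 0, 15), G = 22.
W^NE = Σw_i − G^NE + (Σα_i)·G^NE = 42 + 3.1·22 = 110.2.
Planner: ∂(Σu_j)/∂g_i = Σα_j − 1 = 3.1 > 0, so everyone contributes w_i; G^SO = 42, W^SO = 42 + 3.1·42 = 172.2.
Deadweight loss = 62.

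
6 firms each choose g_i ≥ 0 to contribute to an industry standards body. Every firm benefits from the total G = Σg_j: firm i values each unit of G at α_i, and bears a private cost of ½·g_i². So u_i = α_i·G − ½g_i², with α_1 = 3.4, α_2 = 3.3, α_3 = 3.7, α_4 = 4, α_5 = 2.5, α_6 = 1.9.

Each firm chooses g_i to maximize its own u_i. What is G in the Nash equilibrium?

18.8

Firm i's FOC: ∂u_i/∂g_i = α_i − g_i = 0, so g_i* = α_i.
NE contributions = (3.4, 3.3, 3.7, 4, 2.5, 1.9); G = 18.8.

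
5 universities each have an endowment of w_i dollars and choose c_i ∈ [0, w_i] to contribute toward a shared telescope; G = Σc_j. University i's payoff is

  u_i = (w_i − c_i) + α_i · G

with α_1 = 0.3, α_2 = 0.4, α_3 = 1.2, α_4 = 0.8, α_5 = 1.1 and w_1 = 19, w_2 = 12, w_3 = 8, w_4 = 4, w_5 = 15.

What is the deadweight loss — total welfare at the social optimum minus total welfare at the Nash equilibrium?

98

∂u_i/∂c_i = α_i − 1, so university i contributes w_i if α_i > 1, else 0.
α_i > 1 for i ∈ {3, 5}; NE contributions (0, 0, 8, 0, 15), G = 23.
W^NE = Σw_i − G^NE + (Σα_i)·G^NE = 58 + 2.8·23 = 122.4.
Planner: ∂(Σu_j)/∂c_i = Σα_j − 1 = 2.8 > 0, so everyone contributes w_i; G^SO = 58, W^SO = 58 + 2.8·58 = 220.4.
Deadweight loss = 98.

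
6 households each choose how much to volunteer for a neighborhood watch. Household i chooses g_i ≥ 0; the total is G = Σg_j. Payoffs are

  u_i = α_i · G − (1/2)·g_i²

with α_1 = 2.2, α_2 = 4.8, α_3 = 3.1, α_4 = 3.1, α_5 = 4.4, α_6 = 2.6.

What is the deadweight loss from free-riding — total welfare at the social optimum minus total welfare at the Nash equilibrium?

852.69

Household i's FOC: ∂u_i/∂g_i = α_i − g_i = 0, so g_i* = α_i.
NE contributions = (2.2, 4.8, 3.1, 3.1, 4.4, 2.6); G = 20.2.
W^NE = (Σα)·G − ½Σα_i² = 20.2² − ½·73.22 = 371.43.
Planner sets g_i = Σα_j = 20.2 for every i, so G^SO = 6·20.2 = 121.2.
W^SO = (Σα)·G^SO − ½·6·(Σα)² = (6/2)·20.2² = 1224.12.
Deadweight loss = W^SO − W^NE = 852.69.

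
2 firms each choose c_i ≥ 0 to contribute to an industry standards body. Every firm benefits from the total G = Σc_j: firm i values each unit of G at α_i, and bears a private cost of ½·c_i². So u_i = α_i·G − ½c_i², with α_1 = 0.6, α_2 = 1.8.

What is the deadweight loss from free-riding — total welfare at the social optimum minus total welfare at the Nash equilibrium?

Firm i's FOC: ∂u_i/∂c_i = α_i − c_i = 0, so c_i* = α_i.
NE contributions = (0.6, 1.8); G = 2.4.
W^NE = (Σα)·G − ½Σα_i² = 2.4² − ½·3.6 = 3.96.
Planner sets c_i = Σα_j = 2.4 for every i, so G^SO = 2·2.4 = 4.8.
W^SO = (Σα)·G^SO − ½·2·(Σα)² = (2/2)·2.4² = 5.76.
Deadweight loss = W^SO − W^NE = 1.8.

1.8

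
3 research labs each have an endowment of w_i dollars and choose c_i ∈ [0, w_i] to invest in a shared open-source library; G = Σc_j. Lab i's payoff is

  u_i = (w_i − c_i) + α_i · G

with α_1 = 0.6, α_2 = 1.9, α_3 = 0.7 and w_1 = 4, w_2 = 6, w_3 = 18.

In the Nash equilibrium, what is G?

∂u_i/∂c_i = α_i − 1, so lab i contributes w_i if α_i > 1, else 0.
α_i > 1 for i ∈ {2}; NE contributions (0, 6, 0), G = 6.

6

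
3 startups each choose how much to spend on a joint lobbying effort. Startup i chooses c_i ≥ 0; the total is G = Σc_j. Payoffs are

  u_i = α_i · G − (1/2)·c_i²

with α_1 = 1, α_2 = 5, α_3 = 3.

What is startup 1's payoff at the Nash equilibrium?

Startup i's FOC: ∂u_i/∂c_i = α_i − c_i = 0, so c_i* = α_i.
NE contributions = (1, 5, 3); G = 9.
u_1 = α_1·G − ½·(c_1)² = 1·9 − ½·1² = 8.5.

8.5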